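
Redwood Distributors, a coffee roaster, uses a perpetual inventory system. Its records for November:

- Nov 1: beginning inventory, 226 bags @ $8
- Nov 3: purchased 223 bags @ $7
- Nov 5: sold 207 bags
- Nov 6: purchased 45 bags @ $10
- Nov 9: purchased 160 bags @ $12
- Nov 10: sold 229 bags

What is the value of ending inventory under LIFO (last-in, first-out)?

Ending inventory = $1,744

Nov 5, 207 sold [LIFO — newest first]: 207 @ $7 = $1,449
Nov 10, 229 sold [LIFO — newest first]: 160 @ $12 + 45 @ $10 + 16 @ $7 + 8 @ $8 = $2,546
Total COGS = $1,449 + $2,546 = $3,995
Ending inventory: 218 @ $8 = $1,744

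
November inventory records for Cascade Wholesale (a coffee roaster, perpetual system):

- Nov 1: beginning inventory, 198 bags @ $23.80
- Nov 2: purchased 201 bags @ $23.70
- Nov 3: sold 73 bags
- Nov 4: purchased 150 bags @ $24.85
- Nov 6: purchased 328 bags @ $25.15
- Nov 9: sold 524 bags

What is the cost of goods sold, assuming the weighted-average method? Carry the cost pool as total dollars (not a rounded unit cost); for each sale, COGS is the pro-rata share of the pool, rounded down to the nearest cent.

COGS = $14,585.45

After Nov 1: 198 on hand, pool $4,712.40 (≈ $23.8000 each)
After Nov 2: 399 on hand, pool $9,476.10 (≈ $23.7496 each)
Nov 3, sell 73: 73/399 × $9,476.10 → $1,733.72
After Nov 4: 476 on hand, pool $11,469.88 (≈ $24.0964 each)
After Nov 6: 804 on hand, pool $19,719.08 (≈ $24.5262 each)
Nov 9, sell 524: 524/804 × $19,719.08 → $12,851.73
Total COGS = $1,733.72 + $12,851.73 = $14,585.45
Ending inventory (cost pool remaining) = $6,867.35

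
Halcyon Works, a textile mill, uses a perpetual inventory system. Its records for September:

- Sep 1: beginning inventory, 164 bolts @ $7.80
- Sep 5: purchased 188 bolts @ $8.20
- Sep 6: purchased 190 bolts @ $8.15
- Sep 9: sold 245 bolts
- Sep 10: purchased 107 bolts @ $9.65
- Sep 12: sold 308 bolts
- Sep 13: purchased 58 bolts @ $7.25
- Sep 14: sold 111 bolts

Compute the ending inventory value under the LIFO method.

Sep 9, 245 sold [LIFO — newest first]: 190 @ $8.15 + 55 @ $8.20 = $1,999.50
Sep 12, 308 sold [LIFO — newest first]: 107 @ $9.65 + 133 @ $8.20 + 68 @ $7.80 = $2,653.55
Sep 14, 111 sold [LIFO — newest first]: 58 @ $7.25 + 53 @ $7.80 = $833.90
Total COGS = $1,999.50 + $2,653.55 + $833.90 = $5,486.95
Ending inventory: 43 @ $7.80 = $335.40

Ending inventory = $335.40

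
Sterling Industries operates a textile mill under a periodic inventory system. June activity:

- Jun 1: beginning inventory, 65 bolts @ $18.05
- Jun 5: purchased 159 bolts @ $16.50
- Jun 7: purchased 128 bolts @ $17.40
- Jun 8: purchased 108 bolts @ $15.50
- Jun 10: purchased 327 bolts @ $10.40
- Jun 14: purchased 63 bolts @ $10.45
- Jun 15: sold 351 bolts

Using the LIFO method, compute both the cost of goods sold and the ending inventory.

COGS = $3,653.55; ending inventory = $8,103.55

Jun 15, 351 sold [LIFO — newest first]: 63 @ $10.45 + 288 @ $10.40 = $3,653.55
Ending inventory: 65 @ $18.05 + 159 @ $16.50 + 128 @ $17.40 + 108 @ $15.50 + 39 @ $10.40 = $8,103.55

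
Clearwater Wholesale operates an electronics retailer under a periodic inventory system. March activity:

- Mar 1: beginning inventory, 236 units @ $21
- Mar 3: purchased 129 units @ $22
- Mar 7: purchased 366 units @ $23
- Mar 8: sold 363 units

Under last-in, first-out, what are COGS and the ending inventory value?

Mar 8, 363 sold [LIFO — newest first]: 363 @ $23 = $8,349
Ending inventory: 236 @ $21 + 129 @ $22 + 3 @ $23 = $7,863

COGS = $8,349; ending inventory = $7,863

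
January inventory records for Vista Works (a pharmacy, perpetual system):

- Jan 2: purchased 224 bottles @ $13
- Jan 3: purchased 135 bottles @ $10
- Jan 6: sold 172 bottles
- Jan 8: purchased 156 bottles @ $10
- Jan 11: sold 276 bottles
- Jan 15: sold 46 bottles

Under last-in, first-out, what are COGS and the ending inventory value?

COGS = $5,549; ending inventory = $273

Jan 6, 172 sold [LIFO — newest first]: 135 @ $10 + 37 @ $13 = $1,831
Jan 11, 276 sold [LIFO — newest first]: 156 @ $10 + 120 @ $13 = $3,120
Jan 15, 46 sold [LIFO — newest first]: 46 @ $13 = $598
Total COGS = $1,831 + $3,120 + $598 = $5,549
Ending inventory: 21 @ $13 = $273
Check: goods available $5,822 = COGS $5,549 + ending $273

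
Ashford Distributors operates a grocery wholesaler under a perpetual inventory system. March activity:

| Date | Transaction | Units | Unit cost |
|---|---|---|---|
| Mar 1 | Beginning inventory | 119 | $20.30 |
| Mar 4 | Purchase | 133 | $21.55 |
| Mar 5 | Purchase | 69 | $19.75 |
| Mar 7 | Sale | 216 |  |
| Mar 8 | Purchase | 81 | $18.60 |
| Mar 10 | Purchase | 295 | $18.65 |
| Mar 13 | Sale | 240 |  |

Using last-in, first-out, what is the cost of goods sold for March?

Mar 7, 216 sold [LIFO — newest first]: 69 @ $19.75 + 133 @ $21.55 + 14 @ $20.30 = $4,513.10
Mar 13, 240 sold [LIFO — newest first]: 240 @ $18.65 = $4,476.00
Total COGS = $4,513.10 + $4,476.00 = $8,989.10
Ending inventory: 105 @ $20.30 + 81 @ $18.60 + 55 @ $18.65 = $4,663.85

COGS = $8,989.10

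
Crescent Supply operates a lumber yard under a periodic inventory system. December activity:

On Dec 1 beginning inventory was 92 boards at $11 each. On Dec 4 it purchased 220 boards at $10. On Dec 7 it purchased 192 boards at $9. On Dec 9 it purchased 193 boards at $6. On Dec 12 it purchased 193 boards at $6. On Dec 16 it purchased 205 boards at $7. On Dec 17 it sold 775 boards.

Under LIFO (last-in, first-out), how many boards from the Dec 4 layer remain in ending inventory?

Dec 17, 775 sold [LIFO — newest first]: 205 @ $7 + 193 @ $6 + 193 @ $6 + 184 @ $9 = $5,407
Ending inventory: 92 @ $11 + 220 @ $10 + 8 @ $9 = $3,284
Check: goods available $8,691 = COGS $5,407 + ending $3,284

220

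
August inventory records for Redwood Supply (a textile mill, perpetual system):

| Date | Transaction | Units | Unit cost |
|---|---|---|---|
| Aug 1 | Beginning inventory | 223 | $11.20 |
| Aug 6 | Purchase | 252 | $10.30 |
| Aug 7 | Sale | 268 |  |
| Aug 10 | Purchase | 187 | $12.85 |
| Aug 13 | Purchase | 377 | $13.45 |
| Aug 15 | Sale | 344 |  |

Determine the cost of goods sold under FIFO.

Aug 7, 268 sold [FIFO — oldest first]: 223 @ $11.20 + 45 @ $10.30 = $2,961.10
Aug 15, 344 sold [FIFO — oldest first]: 207 @ $10.30 + 137 @ $12.85 = $3,892.55
Total COGS = $2,961.10 + $3,892.55 = $6,853.65
Ending inventory: 50 @ $12.85 + 377 @ $13.45 = $5,713.15

COGS = $6,853.65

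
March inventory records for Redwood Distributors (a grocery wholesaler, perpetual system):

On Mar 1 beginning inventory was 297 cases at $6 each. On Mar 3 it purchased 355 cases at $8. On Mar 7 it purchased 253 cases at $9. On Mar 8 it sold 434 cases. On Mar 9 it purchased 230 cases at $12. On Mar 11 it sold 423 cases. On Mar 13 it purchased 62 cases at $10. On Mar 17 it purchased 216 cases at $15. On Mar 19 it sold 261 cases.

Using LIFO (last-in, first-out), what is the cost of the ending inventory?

Mar 8, 434 sold [LIFO — newest first]: 253 @ $9 + 181 @ $8 = $3,725
Mar 11, 423 sold [LIFO — newest first]: 230 @ $12 + 174 @ $8 + 19 @ $6 = $4,266
Mar 19, 261 sold [LIFO — newest first]: 216 @ $15 + 45 @ $10 = $3,690
Total COGS = $3,725 + $4,266 + $3,690 = $11,681
Ending inventory: 278 @ $6 + 17 @ $10 = $1,838

Ending inventory = $1,838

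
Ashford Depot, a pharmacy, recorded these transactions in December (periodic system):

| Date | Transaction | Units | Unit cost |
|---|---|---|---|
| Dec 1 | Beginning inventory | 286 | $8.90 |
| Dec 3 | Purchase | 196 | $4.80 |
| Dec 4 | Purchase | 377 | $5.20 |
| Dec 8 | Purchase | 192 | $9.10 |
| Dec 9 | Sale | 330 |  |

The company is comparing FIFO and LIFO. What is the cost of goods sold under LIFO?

FIFO COGS: 286 @ $8.90 + 44 @ $4.80 = $2,756.60
LIFO COGS: 192 @ $9.10 + 138 @ $5.20 = $2,464.80

COGS = $2,464.80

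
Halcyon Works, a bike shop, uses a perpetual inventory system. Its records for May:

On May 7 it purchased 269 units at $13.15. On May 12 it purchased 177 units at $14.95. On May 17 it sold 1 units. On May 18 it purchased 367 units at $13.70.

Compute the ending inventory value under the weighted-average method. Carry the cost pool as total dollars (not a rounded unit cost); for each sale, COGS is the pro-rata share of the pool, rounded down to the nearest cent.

Ending inventory = $11,197.54

After May 7: 269 on hand, pool $3,537.35 (≈ $13.1500 each)
After May 12: 446 on hand, pool $6,183.50 (≈ $13.8643 each)
May 17, sell 1: 1/446 × $6,183.50 → $13.86
After May 18: 812 on hand, pool $11,197.54 (≈ $13.7901 each)
Ending inventory (cost pool remaining) = $11,197.54
Check: goods available $11,211.40 = COGS $13.86 + ending $11,197.54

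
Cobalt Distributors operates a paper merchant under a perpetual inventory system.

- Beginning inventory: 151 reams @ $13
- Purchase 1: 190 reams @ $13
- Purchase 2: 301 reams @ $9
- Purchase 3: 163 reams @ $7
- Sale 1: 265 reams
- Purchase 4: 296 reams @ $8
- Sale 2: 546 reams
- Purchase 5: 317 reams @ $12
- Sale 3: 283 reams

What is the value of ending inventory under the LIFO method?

Sale 1 (265) [LIFO — newest first]: 163 @ $7 + 102 @ $9 = $2,059
Sale 2 (546) [LIFO — newest first]: 296 @ $8 + 199 @ $9 + 51 @ $13 = $4,822
Sale 3 (283) [LIFO — newest first]: 283 @ $12 = $3,396
Total COGS = $2,059 + $4,822 + $3,396 = $10,277
Ending inventory: 151 @ $13 + 139 @ $13 + 34 @ $12 = $4,178

Ending inventory = $4,178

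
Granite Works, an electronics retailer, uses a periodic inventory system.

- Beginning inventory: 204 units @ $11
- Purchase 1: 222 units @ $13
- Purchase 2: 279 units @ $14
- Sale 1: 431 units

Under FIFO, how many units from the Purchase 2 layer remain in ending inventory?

Sale 1 (431) [FIFO — oldest first]: 204 @ $11 + 222 @ $13 + 5 @ $14 = $5,200
Ending inventory: 274 @ $14 = $3,836

274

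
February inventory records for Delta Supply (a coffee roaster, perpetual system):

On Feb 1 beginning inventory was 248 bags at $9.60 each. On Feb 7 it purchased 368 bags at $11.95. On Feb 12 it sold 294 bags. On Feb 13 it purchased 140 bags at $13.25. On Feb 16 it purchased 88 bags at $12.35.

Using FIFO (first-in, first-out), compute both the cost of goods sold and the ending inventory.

Feb 12, 294 sold [FIFO — oldest first]: 248 @ $9.60 + 46 @ $11.95 = $2,930.50
Ending inventory: 322 @ $11.95 + 140 @ $13.25 + 88 @ $12.35 = $6,789.70

COGS = $2,930.50; ending inventory = $6,789.70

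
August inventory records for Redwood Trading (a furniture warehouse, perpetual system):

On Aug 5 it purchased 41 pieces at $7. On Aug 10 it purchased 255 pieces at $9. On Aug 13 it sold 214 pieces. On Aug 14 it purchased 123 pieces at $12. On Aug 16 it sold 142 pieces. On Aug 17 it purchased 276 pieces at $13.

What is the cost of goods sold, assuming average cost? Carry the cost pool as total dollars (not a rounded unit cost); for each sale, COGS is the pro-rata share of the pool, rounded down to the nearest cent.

COGS = $3,384.57

After Aug 5: 41 on hand, pool $287.00 (≈ $7.0000 each)
After Aug 10: 296 on hand, pool $2,582.00 (≈ $8.7230 each)
Aug 13, sell 214: 214/296 × $2,582.00 → $1,866.71
After Aug 14: 205 on hand, pool $2,191.29 (≈ $10.6892 each)
Aug 16, sell 142: 142/205 × $2,191.29 → $1,517.86
After Aug 17: 339 on hand, pool $4,261.43 (≈ $12.5706 each)
Total COGS = $1,866.71 + $1,517.86 = $3,384.57
Ending inventory (cost pool remaining) = $4,261.43
Check: goods available $7,646.00 = COGS $3,384.57 + ending $4,261.43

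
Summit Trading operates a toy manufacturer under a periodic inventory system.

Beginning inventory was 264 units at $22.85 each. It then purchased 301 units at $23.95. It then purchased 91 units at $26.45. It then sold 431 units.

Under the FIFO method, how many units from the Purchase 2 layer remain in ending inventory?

Sale 1 (431) [FIFO — oldest first]: 264 @ $22.85 + 167 @ $23.95 = $10,032.05
Ending inventory: 134 @ $23.95 + 91 @ $26.45 = $5,616.25

91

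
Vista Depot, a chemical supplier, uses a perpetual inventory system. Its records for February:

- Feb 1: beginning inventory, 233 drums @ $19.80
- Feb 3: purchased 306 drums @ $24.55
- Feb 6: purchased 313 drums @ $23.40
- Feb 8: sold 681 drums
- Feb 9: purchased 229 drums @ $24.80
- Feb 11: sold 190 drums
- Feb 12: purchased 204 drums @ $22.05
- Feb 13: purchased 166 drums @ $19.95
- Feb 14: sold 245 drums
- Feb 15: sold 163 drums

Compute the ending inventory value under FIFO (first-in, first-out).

Feb 8, 681 sold [FIFO — oldest first]: 233 @ $19.80 + 306 @ $24.55 + 142 @ $23.40 = $15,448.50
Feb 11, 190 sold [FIFO — oldest first]: 171 @ $23.40 + 19 @ $24.80 = $4,472.60
Feb 14, 245 sold [FIFO — oldest first]: 210 @ $24.80 + 35 @ $22.05 = $5,979.75
Feb 15, 163 sold [FIFO — oldest first]: 163 @ $22.05 = $3,594.15
Total COGS = $15,448.50 + $4,472.60 + $5,979.75 + $3,594.15 = $29,495.00
Ending inventory: 6 @ $22.05 + 166 @ $19.95 = $3,444.00

Ending inventory = $3,444.00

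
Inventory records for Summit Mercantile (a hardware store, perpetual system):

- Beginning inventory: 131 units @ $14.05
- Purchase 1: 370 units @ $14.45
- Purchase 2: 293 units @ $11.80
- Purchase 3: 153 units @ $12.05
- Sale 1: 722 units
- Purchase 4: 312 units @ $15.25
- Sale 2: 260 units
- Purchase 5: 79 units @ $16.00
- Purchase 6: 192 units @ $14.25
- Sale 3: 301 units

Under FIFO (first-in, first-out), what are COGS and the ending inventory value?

Sale 1 (722) [FIFO — oldest first]: 131 @ $14.05 + 370 @ $14.45 + 221 @ $11.80 = $9,794.85
Sale 2 (260) [FIFO — oldest first]: 72 @ $11.80 + 153 @ $12.05 + 35 @ $15.25 = $3,227.00
Sale 3 (301) [FIFO — oldest first]: 277 @ $15.25 + 24 @ $16.00 = $4,608.25
Total COGS = $9,794.85 + $3,227.00 + $4,608.25 = $17,630.10
Ending inventory: 55 @ $16.00 + 192 @ $14.25 = $3,616.00
Check: goods available $21,246.10 = COGS $17,630.10 + ending $3,616.00

COGS = $17,630.10; ending inventory = $3,616.00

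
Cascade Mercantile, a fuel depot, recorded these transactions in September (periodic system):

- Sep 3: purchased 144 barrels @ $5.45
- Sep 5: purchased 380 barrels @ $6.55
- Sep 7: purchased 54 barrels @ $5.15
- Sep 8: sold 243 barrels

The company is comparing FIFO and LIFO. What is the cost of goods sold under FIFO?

COGS = $1,433.25

FIFO COGS: 144 @ $5.45 + 99 @ $6.55 = $1,433.25
LIFO COGS: 54 @ $5.15 + 189 @ $6.55 = $1,516.05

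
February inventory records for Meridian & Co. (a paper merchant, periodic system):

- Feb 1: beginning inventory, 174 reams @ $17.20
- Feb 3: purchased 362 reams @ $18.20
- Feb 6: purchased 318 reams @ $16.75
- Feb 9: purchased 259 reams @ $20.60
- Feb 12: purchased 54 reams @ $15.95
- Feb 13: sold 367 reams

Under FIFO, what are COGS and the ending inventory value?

Feb 13, 367 sold [FIFO — oldest first]: 174 @ $17.20 + 193 @ $18.20 = $6,505.40
Ending inventory: 169 @ $18.20 + 318 @ $16.75 + 259 @ $20.60 + 54 @ $15.95 = $14,599.00

COGS = $6,505.40; ending inventory = $14,599.00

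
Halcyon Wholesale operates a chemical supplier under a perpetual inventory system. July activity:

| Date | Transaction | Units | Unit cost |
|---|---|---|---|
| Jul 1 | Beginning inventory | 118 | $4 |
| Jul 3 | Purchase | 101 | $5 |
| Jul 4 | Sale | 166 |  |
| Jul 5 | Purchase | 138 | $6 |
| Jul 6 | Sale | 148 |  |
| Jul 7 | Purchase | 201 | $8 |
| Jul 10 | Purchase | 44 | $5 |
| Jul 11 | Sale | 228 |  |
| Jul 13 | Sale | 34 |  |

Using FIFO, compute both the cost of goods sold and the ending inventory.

Jul 4, 166 sold [FIFO — oldest first]: 118 @ $4 + 48 @ $5 = $712
Jul 6, 148 sold [FIFO — oldest first]: 53 @ $5 + 95 @ $6 = $835
Jul 11, 228 sold [FIFO — oldest first]: 43 @ $6 + 185 @ $8 = $1,738
Jul 13, 34 sold [FIFO — oldest first]: 16 @ $8 + 18 @ $5 = $218
Total COGS = $712 + $835 + $1,738 + $218 = $3,503
Ending inventory: 26 @ $5 = $130
Check: goods available $3,633 = COGS $3,503 + ending $130

COGS = $3,503; ending inventory = $130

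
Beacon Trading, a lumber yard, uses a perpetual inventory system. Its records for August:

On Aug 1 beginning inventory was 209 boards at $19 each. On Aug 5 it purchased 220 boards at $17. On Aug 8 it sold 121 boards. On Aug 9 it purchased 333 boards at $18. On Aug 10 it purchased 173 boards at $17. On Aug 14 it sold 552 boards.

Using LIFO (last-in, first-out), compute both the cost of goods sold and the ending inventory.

COGS = $11,774; ending inventory = $4,872

Aug 8, 121 sold [LIFO — newest first]: 121 @ $17 = $2,057
Aug 14, 552 sold [LIFO — newest first]: 173 @ $17 + 333 @ $18 + 46 @ $17 = $9,717
Total COGS = $2,057 + $9,717 = $11,774
Ending inventory: 209 @ $19 + 53 @ $17 = $4,872
Check: goods available $16,646 = COGS $11,774 + ending $4,872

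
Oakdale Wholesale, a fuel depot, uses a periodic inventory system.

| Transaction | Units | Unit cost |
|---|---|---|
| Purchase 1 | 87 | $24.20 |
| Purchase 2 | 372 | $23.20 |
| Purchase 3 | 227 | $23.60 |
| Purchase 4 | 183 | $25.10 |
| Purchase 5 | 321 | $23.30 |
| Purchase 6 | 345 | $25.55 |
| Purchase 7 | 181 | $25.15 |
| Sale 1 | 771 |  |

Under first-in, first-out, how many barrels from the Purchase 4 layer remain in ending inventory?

Sale 1 (771) [FIFO — oldest first]: 87 @ $24.20 + 372 @ $23.20 + 227 @ $23.60 + 85 @ $25.10 = $18,226.50
Ending inventory: 98 @ $25.10 + 321 @ $23.30 + 345 @ $25.55 + 181 @ $25.15 = $23,306.00

98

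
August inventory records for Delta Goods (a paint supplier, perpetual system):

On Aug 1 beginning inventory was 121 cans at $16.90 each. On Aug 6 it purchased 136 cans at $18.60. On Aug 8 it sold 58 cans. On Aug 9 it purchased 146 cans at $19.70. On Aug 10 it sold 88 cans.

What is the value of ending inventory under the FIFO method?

Aug 8, 58 sold [FIFO — oldest first]: 58 @ $16.90 = $980.20
Aug 10, 88 sold [FIFO — oldest first]: 63 @ $16.90 + 25 @ $18.60 = $1,529.70
Total COGS = $980.20 + $1,529.70 = $2,509.90
Ending inventory: 111 @ $18.60 + 146 @ $19.70 = $4,940.80

Ending inventory = $4,940.80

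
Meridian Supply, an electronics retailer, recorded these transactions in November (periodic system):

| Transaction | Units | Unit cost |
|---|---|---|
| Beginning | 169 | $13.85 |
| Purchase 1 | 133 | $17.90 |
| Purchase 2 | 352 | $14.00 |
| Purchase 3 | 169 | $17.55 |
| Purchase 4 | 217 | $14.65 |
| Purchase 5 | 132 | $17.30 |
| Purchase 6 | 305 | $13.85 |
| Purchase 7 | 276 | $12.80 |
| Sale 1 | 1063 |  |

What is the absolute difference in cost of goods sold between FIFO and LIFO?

FIFO COGS: 169 @ $13.85 + 133 @ $17.90 + 352 @ $14.00 + 169 @ $17.55 + 217 @ $14.65 + 23 @ $17.30 = $16,192.25
LIFO COGS: 276 @ $12.80 + 305 @ $13.85 + 132 @ $17.30 + 217 @ $14.65 + 133 @ $17.55 = $15,553.85
Difference = |$16,192.25 − $15,553.85| = $638.40

$638.40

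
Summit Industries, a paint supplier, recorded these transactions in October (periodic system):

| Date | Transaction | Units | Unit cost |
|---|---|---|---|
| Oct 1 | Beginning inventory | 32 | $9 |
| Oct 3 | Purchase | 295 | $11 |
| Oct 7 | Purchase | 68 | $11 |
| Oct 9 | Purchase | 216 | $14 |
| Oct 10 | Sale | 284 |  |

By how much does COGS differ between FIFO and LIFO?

FIFO COGS: 32 @ $9 + 252 @ $11 = $3,060
LIFO COGS: 216 @ $14 + 68 @ $11 = $3,772
Difference = |$3,060 − $3,772| = $712

$712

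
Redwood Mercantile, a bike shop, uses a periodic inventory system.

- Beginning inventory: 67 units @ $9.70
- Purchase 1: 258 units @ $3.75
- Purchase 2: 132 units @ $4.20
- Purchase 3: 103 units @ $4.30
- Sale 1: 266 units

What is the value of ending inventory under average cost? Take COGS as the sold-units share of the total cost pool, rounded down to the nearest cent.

Ending inventory = $1,372.72

Sale 1, sell 266: 266/560 × $2,614.70 → $1,241.98
Ending inventory (cost pool remaining) = $1,372.72
Check: goods available $2,614.70 = COGS $1,241.98 + ending $1,372.72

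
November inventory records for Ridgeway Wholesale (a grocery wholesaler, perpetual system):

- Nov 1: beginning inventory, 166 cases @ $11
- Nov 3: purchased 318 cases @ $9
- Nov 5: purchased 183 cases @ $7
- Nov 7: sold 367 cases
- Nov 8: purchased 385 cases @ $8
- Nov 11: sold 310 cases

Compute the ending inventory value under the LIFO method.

Ending inventory = $3,632

Nov 7, 367 sold [LIFO — newest first]: 183 @ $7 + 184 @ $9 = $2,937
Nov 11, 310 sold [LIFO — newest first]: 310 @ $8 = $2,480
Total COGS = $2,937 + $2,480 = $5,417
Ending inventory: 166 @ $11 + 134 @ $9 + 75 @ $8 = $3,632
Check: goods available $9,049 = COGS $5,417 + ending $3,632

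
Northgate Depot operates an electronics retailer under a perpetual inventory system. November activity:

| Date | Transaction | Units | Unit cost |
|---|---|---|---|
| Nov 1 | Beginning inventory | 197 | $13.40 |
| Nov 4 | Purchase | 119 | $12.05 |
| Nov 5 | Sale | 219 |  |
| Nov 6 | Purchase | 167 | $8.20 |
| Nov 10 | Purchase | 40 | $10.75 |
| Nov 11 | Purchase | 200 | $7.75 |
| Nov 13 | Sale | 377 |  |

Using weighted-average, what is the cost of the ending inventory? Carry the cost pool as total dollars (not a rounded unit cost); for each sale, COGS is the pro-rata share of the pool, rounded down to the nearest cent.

Ending inventory = $1,159.10

After Nov 1: 197 on hand, pool $2,639.80 (≈ $13.4000 each)
After Nov 4: 316 on hand, pool $4,073.75 (≈ $12.8916 each)
Nov 5, sell 219: 219/316 × $4,073.75 → $2,823.26
After Nov 6: 264 on hand, pool $2,619.89 (≈ $9.9238 each)
After Nov 10: 304 on hand, pool $3,049.89 (≈ $10.0325 each)
After Nov 11: 504 on hand, pool $4,599.89 (≈ $9.1268 each)
Nov 13, sell 377: 377/504 × $4,599.89 → $3,440.79
Total COGS = $2,823.26 + $3,440.79 = $6,264.05
Ending inventory (cost pool remaining) = $1,159.10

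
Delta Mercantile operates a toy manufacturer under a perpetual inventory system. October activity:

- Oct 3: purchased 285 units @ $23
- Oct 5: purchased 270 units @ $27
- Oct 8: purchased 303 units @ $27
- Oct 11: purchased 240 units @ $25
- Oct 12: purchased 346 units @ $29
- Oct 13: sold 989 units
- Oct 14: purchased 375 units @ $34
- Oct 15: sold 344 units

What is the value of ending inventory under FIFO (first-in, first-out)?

Oct 13, 989 sold [FIFO — oldest first]: 285 @ $23 + 270 @ $27 + 303 @ $27 + 131 @ $25 = $25,301
Oct 15, 344 sold [FIFO — oldest first]: 109 @ $25 + 235 @ $29 = $9,540
Total COGS = $25,301 + $9,540 = $34,841
Ending inventory: 111 @ $29 + 375 @ $34 = $15,969

Ending inventory = $15,969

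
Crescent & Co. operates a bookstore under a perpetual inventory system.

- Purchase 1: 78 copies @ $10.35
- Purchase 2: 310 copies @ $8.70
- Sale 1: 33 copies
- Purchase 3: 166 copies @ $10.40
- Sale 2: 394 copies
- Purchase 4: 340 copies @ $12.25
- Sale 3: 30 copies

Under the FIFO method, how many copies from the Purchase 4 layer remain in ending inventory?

Sale 1 (33) [FIFO — oldest first]: 33 @ $10.35 = $341.55
Sale 2 (394) [FIFO — oldest first]: 45 @ $10.35 + 310 @ $8.70 + 39 @ $10.40 = $3,568.35
Sale 3 (30) [FIFO — oldest first]: 30 @ $10.40 = $312.00
Total COGS = $341.55 + $3,568.35 + $312.00 = $4,221.90
Ending inventory: 97 @ $10.40 + 340 @ $12.25 = $5,173.80

340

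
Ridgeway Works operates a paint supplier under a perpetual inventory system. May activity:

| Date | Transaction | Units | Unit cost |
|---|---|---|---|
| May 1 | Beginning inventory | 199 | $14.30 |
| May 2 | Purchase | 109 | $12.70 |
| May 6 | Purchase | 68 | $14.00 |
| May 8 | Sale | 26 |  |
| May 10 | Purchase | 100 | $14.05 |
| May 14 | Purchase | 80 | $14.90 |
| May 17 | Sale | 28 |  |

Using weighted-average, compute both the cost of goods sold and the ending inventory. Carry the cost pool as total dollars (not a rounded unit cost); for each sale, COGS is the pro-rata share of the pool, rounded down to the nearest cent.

After May 1: 199 on hand, pool $2,845.70 (≈ $14.3000 each)
After May 2: 308 on hand, pool $4,230.00 (≈ $13.7338 each)
After May 6: 376 on hand, pool $5,182.00 (≈ $13.7819 each)
May 8, sell 26: 26/376 × $5,182.00 → $358.32
After May 10: 450 on hand, pool $6,228.68 (≈ $13.8415 each)
After May 14: 530 on hand, pool $7,420.68 (≈ $14.0013 each)
May 17, sell 28: 28/530 × $7,420.68 → $392.03
Total COGS = $358.32 + $392.03 = $750.35
Ending inventory (cost pool remaining) = $7,028.65

COGS = $750.35; ending inventory = $7,028.65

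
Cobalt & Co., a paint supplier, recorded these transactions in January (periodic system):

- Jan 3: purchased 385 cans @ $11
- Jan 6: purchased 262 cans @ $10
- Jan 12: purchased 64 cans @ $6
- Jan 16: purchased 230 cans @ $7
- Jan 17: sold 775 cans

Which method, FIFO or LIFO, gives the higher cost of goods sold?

FIFO

FIFO COGS: 385 @ $11 + 262 @ $10 + 64 @ $6 + 64 @ $7 = $7,687
LIFO COGS: 230 @ $7 + 64 @ $6 + 262 @ $10 + 219 @ $11 = $7,023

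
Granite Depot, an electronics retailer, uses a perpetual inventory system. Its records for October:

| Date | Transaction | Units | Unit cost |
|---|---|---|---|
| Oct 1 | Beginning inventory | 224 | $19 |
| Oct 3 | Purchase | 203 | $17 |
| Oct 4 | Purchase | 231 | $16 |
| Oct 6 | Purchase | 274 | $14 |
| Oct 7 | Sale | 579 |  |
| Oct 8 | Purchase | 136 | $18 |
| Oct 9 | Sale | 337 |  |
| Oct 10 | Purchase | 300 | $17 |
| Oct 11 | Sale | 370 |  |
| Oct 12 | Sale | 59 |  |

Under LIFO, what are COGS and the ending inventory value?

COGS = $22,350; ending inventory = $437

Oct 7, 579 sold [LIFO — newest first]: 274 @ $14 + 231 @ $16 + 74 @ $17 = $8,790
Oct 9, 337 sold [LIFO — newest first]: 136 @ $18 + 129 @ $17 + 72 @ $19 = $6,009
Oct 11, 370 sold [LIFO — newest first]: 300 @ $17 + 70 @ $19 = $6,430
Oct 12, 59 sold [LIFO — newest first]: 59 @ $19 = $1,121
Total COGS = $8,790 + $6,009 + $6,430 + $1,121 = $22,350
Ending inventory: 23 @ $19 = $437
Check: goods available $22,787 = COGS $22,350 + ending $437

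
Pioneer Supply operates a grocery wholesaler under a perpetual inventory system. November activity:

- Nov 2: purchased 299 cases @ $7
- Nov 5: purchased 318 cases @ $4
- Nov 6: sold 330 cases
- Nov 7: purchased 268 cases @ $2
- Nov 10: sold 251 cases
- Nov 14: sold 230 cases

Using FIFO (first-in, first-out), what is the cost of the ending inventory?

Ending inventory = $148

Nov 6, 330 sold [FIFO — oldest first]: 299 @ $7 + 31 @ $4 = $2,217
Nov 10, 251 sold [FIFO — oldest first]: 251 @ $4 = $1,004
Nov 14, 230 sold [FIFO — oldest first]: 36 @ $4 + 194 @ $2 = $532
Total COGS = $2,217 + $1,004 + $532 = $3,753
Ending inventory: 74 @ $2 = $148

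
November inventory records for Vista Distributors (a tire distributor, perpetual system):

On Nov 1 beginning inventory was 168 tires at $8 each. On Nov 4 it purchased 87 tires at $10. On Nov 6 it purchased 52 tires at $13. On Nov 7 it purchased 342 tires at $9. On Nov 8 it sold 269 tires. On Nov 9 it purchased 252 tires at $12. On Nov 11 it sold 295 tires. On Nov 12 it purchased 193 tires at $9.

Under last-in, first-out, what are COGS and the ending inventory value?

COGS = $5,832; ending inventory = $4,897

Nov 8, 269 sold [LIFO — newest first]: 269 @ $9 = $2,421
Nov 11, 295 sold [LIFO — newest first]: 252 @ $12 + 43 @ $9 = $3,411
Total COGS = $2,421 + $3,411 = $5,832
Ending inventory: 168 @ $8 + 87 @ $10 + 52 @ $13 + 30 @ $9 + 193 @ $9 = $4,897
Check: goods available $10,729 = COGS $5,832 + ending $4,897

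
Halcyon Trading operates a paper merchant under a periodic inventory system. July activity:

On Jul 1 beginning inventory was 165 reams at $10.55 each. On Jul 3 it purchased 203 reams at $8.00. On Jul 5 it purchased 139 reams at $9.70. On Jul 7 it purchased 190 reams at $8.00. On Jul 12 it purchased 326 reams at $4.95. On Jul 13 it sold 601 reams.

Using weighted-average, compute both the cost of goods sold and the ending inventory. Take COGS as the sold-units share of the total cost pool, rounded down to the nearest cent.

COGS = $4,609.86; ending inventory = $3,236.89

Jul 13, sell 601: 601/1023 × $7,846.75 → $4,609.86
Ending inventory (cost pool remaining) = $3,236.89
Check: goods available $7,846.75 = COGS $4,609.86 + ending $3,236.89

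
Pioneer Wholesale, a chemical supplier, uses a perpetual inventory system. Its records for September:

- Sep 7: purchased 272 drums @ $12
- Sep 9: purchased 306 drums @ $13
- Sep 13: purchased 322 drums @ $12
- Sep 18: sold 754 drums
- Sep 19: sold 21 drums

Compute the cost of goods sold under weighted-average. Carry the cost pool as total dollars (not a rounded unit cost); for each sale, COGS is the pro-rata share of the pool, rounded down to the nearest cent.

After Sep 7: 272 on hand, pool $3,264.00 (≈ $12.0000 each)
After Sep 9: 578 on hand, pool $7,242.00 (≈ $12.5294 each)
After Sep 13: 900 on hand, pool $11,106.00 (≈ $12.3400 each)
Sep 18, sell 754: 754/900 × $11,106.00 → $9,304.36
Sep 19, sell 21: 21/146 × $1,801.64 → $259.14
Total COGS = $9,304.36 + $259.14 = $9,563.50
Ending inventory (cost pool remaining) = $1,542.50

COGS = $9,563.50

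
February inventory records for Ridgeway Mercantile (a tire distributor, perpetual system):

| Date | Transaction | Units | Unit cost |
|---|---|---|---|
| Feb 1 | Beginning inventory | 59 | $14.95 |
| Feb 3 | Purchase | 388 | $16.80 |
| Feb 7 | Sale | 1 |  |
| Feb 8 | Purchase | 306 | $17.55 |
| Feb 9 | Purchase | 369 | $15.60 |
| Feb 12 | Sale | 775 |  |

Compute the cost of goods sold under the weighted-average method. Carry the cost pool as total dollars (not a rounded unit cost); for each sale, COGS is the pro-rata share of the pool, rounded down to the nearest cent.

After Feb 1: 59 on hand, pool $882.05 (≈ $14.9500 each)
After Feb 3: 447 on hand, pool $7,400.45 (≈ $16.5558 each)
Feb 7, sell 1: 1/447 × $7,400.45 → $16.55
After Feb 8: 752 on hand, pool $12,754.20 (≈ $16.9604 each)
After Feb 9: 1121 on hand, pool $18,510.60 (≈ $16.5126 each)
Feb 12, sell 775: 775/1121 × $18,510.60 → $12,797.24
Total COGS = $16.55 + $12,797.24 = $12,813.79
Ending inventory (cost pool remaining) = $5,713.36

COGS = $12,813.79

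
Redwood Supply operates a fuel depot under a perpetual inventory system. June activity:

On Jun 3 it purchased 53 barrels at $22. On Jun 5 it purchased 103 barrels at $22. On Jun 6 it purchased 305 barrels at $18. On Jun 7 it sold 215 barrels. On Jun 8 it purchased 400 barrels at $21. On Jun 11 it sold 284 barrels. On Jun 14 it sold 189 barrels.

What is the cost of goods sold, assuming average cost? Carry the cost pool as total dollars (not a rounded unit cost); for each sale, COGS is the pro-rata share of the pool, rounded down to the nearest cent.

After Jun 3: 53 on hand, pool $1,166.00 (≈ $22.0000 each)
After Jun 5: 156 on hand, pool $3,432.00 (≈ $22.0000 each)
After Jun 6: 461 on hand, pool $8,922.00 (≈ $19.3536 each)
Jun 7, sell 215: 215/461 × $8,922.00 → $4,161.01
After Jun 8: 646 on hand, pool $13,160.99 (≈ $20.3730 each)
Jun 11, sell 284: 284/646 × $13,160.99 → $5,785.94
Jun 14, sell 189: 189/362 × $7,375.05 → $3,850.50
Total COGS = $4,161.01 + $5,785.94 + $3,850.50 = $13,797.45
Ending inventory (cost pool remaining) = $3,524.55
Check: goods available $17,322.00 = COGS $13,797.45 + ending $3,524.55

COGS = $13,797.45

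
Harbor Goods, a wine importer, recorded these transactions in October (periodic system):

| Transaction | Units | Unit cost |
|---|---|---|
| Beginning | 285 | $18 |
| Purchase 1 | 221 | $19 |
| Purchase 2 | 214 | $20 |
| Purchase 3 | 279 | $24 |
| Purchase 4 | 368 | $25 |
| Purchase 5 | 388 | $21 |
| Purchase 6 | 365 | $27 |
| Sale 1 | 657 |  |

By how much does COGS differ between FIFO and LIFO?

$3,638

FIFO COGS: 285 @ $18 + 221 @ $19 + 151 @ $20 = $12,349
LIFO COGS: 365 @ $27 + 292 @ $21 = $15,987
Difference = |$12,349 − $15,987| = $3,638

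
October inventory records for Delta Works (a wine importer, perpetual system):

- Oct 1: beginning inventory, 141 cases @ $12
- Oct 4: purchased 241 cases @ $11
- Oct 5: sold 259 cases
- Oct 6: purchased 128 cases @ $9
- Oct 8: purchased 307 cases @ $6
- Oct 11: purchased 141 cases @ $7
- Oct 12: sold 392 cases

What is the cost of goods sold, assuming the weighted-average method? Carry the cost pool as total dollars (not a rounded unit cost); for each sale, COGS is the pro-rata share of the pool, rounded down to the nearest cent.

After Oct 1: 141 on hand, pool $1,692.00 (≈ $12.0000 each)
After Oct 4: 382 on hand, pool $4,343.00 (≈ $11.3691 each)
Oct 5, sell 259: 259/382 × $4,343.00 → $2,944.59
After Oct 6: 251 on hand, pool $2,550.41 (≈ $10.1610 each)
After Oct 8: 558 on hand, pool $4,392.41 (≈ $7.8717 each)
After Oct 11: 699 on hand, pool $5,379.41 (≈ $7.6959 each)
Oct 12, sell 392: 392/699 × $5,379.41 → $3,016.77
Total COGS = $2,944.59 + $3,016.77 = $5,961.36
Ending inventory (cost pool remaining) = $2,362.64
Check: goods available $8,324.00 = COGS $5,961.36 + ending $2,362.64

COGS = $5,961.36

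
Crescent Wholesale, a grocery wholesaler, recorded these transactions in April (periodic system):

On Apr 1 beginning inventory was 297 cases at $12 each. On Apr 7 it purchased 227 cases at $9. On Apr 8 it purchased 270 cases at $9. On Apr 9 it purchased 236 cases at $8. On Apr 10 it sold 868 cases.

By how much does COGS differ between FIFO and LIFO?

$648

FIFO COGS: 297 @ $12 + 227 @ $9 + 270 @ $9 + 74 @ $8 = $8,629
LIFO COGS: 236 @ $8 + 270 @ $9 + 227 @ $9 + 135 @ $12 = $7,981
Difference = |$8,629 − $7,981| = $648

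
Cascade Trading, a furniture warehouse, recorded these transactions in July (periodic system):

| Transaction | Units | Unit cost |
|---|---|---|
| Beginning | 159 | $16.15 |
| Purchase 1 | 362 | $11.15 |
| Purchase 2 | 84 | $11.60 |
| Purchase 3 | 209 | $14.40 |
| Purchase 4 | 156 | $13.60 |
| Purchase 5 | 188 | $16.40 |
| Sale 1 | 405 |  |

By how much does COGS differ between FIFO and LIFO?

FIFO COGS: 159 @ $16.15 + 246 @ $11.15 = $5,310.75
LIFO COGS: 188 @ $16.40 + 156 @ $13.60 + 61 @ $14.40 = $6,083.20
Difference = |$5,310.75 − $6,083.20| = $772.45

$772.45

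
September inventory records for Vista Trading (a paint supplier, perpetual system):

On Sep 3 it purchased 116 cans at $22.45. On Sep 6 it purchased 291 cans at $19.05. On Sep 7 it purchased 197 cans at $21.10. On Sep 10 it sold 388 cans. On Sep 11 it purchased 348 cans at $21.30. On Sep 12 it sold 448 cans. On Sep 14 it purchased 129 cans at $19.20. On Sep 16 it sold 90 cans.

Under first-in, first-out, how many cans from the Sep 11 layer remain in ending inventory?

Sep 10, 388 sold [FIFO — oldest first]: 116 @ $22.45 + 272 @ $19.05 = $7,785.80
Sep 12, 448 sold [FIFO — oldest first]: 19 @ $19.05 + 197 @ $21.10 + 232 @ $21.30 = $9,460.25
Sep 16, 90 sold [FIFO — oldest first]: 90 @ $21.30 = $1,917.00
Total COGS = $7,785.80 + $9,460.25 + $1,917.00 = $19,163.05
Ending inventory: 26 @ $21.30 + 129 @ $19.20 = $3,030.60

26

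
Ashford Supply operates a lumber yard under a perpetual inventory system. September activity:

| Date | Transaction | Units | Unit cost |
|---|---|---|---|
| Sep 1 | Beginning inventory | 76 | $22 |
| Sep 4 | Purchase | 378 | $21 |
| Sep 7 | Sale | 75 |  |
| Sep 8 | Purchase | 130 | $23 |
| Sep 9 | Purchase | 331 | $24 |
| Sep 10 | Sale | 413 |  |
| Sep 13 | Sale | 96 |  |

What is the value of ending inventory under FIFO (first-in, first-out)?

Ending inventory = $7,944

Sep 7, 75 sold [FIFO — oldest first]: 75 @ $22 = $1,650
Sep 10, 413 sold [FIFO — oldest first]: 1 @ $22 + 378 @ $21 + 34 @ $23 = $8,742
Sep 13, 96 sold [FIFO — oldest first]: 96 @ $23 = $2,208
Total COGS = $1,650 + $8,742 + $2,208 = $12,600
Ending inventory: 331 @ $24 = $7,944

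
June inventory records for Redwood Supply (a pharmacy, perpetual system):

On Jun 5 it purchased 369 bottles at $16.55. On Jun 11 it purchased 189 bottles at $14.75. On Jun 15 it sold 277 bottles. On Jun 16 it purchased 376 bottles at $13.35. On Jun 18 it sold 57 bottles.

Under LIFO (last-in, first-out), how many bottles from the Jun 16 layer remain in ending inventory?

319

Jun 15, 277 sold [LIFO — newest first]: 189 @ $14.75 + 88 @ $16.55 = $4,244.15
Jun 18, 57 sold [LIFO — newest first]: 57 @ $13.35 = $760.95
Total COGS = $4,244.15 + $760.95 = $5,005.10
Ending inventory: 281 @ $16.55 + 319 @ $13.35 = $8,909.20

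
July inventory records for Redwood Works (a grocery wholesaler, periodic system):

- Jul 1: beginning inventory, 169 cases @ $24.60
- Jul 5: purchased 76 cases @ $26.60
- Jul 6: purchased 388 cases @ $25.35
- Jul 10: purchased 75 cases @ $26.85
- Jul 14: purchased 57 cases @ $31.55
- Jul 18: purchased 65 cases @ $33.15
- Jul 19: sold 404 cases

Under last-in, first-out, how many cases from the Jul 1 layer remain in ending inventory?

Jul 19, 404 sold [LIFO — newest first]: 65 @ $33.15 + 57 @ $31.55 + 75 @ $26.85 + 207 @ $25.35 = $11,214.30
Ending inventory: 169 @ $24.60 + 76 @ $26.60 + 181 @ $25.35 = $10,767.35

169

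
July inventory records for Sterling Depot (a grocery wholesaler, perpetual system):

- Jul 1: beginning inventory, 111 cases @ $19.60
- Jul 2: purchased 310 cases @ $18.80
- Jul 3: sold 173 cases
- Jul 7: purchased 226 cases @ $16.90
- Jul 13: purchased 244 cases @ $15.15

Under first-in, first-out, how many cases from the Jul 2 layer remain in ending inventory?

Jul 3, 173 sold [FIFO — oldest first]: 111 @ $19.60 + 62 @ $18.80 = $3,341.20
Ending inventory: 248 @ $18.80 + 226 @ $16.90 + 244 @ $15.15 = $12,178.40

248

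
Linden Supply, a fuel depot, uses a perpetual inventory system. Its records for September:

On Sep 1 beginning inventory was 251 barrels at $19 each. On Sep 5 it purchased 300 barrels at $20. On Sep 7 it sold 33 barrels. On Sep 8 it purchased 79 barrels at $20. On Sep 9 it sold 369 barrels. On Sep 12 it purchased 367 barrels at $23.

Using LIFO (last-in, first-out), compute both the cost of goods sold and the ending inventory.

COGS = $8,017; ending inventory = $12,773

Sep 7, 33 sold [LIFO — newest first]: 33 @ $20 = $660
Sep 9, 369 sold [LIFO — newest first]: 79 @ $20 + 267 @ $20 + 23 @ $19 = $7,357
Total COGS = $660 + $7,357 = $8,017
Ending inventory: 228 @ $19 + 367 @ $23 = $12,773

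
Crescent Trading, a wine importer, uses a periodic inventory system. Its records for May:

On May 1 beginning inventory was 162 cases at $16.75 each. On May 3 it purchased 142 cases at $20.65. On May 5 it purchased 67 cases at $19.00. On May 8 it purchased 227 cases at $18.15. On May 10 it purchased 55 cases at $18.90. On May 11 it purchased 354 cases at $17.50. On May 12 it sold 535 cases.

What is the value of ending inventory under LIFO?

Ending inventory = $8,751.95

May 12, 535 sold [LIFO — newest first]: 354 @ $17.50 + 55 @ $18.90 + 126 @ $18.15 = $9,521.40
Ending inventory: 162 @ $16.75 + 142 @ $20.65 + 67 @ $19.00 + 101 @ $18.15 = $8,751.95
Check: goods available $18,273.35 = COGS $9,521.40 + ending $8,751.95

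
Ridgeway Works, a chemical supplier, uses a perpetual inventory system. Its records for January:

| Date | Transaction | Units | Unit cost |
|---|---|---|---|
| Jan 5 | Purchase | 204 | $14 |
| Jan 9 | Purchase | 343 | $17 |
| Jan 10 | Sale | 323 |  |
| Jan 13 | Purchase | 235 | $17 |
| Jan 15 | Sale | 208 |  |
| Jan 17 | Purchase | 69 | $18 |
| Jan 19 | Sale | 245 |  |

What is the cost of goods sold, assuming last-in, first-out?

COGS = $12,874

Jan 10, 323 sold [LIFO — newest first]: 323 @ $17 = $5,491
Jan 15, 208 sold [LIFO — newest first]: 208 @ $17 = $3,536
Jan 19, 245 sold [LIFO — newest first]: 69 @ $18 + 27 @ $17 + 20 @ $17 + 129 @ $14 = $3,847
Total COGS = $5,491 + $3,536 + $3,847 = $12,874
Ending inventory: 75 @ $14 = $1,050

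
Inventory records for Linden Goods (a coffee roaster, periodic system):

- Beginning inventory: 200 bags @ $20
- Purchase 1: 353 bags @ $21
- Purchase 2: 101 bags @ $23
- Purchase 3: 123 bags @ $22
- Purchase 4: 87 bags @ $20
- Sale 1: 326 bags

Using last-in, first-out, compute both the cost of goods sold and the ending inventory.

COGS = $7,084; ending inventory = $11,098

Sale 1 (326) [LIFO — newest first]: 87 @ $20 + 123 @ $22 + 101 @ $23 + 15 @ $21 = $7,084
Ending inventory: 200 @ $20 + 338 @ $21 = $11,098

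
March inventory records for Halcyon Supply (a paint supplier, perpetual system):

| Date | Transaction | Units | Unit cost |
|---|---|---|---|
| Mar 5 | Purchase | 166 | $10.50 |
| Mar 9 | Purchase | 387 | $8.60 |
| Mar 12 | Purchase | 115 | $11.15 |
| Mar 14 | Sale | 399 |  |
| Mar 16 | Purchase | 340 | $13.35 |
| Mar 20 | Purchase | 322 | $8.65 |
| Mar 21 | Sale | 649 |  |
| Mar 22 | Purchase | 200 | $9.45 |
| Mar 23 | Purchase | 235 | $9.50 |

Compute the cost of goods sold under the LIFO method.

COGS = $10,875.40

Mar 14, 399 sold [LIFO — newest first]: 115 @ $11.15 + 284 @ $8.60 = $3,724.65
Mar 21, 649 sold [LIFO — newest first]: 322 @ $8.65 + 327 @ $13.35 = $7,150.75
Total COGS = $3,724.65 + $7,150.75 = $10,875.40
Ending inventory: 166 @ $10.50 + 103 @ $8.60 + 13 @ $13.35 + 200 @ $9.45 + 235 @ $9.50 = $6,924.85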